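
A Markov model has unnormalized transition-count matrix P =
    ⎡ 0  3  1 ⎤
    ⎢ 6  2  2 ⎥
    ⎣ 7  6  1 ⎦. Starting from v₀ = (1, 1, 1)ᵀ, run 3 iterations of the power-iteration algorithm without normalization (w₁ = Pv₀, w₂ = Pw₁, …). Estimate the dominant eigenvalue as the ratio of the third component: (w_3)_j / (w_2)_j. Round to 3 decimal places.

w1 = Pv₀ = (0·1 + 3·1 + 1·1; 6·1 + 2·1 + 2·1; 7·1 + 6·1 + 1·1) = (4, 10, 14)
w2 = Pw1 = (0·4 + 3·10 + 1·14; 6·4 + 2·10 + 2·14; 7·4 + 6·10 + 1·14) = (44, 72, 102)
w3 = Pw2 = (318, 612, 842)
Ratio at component: 842 / 102 = 8.255

λ ≈ 8.255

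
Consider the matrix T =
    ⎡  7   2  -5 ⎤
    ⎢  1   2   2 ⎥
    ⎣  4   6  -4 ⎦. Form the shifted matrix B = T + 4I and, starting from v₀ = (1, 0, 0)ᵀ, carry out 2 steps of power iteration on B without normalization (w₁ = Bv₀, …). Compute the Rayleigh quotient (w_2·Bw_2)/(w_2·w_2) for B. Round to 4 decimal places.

μ ≈ 9.6857

B = T + 4I has rows (11, 2, -5); (1, 6, 2); (4, 6, 0)
w1 = Bv₀ = (11, 1, 4)
w2 = Bw1 = (103, 25, 50)
Bw2 = (933, 353, 562)
w2·Bw2 = 133024; w2·w2 = 13734; μ ≈ 133024/13734 = 9.6857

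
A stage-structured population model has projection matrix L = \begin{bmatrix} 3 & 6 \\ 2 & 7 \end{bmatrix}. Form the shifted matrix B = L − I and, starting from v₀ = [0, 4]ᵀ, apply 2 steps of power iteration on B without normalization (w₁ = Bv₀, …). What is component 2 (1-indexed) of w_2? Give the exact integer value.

B = L − I has rows (2, 6); (2, 6)
w1 = Bv₀ = (2·0 + 6·4; 2·0 + 6·4) = (24, 24)
w2 = Bw1 = (2·24 + 6·24; 2·24 + 6·24) = (192, 192)
Requested component of w2: 192

192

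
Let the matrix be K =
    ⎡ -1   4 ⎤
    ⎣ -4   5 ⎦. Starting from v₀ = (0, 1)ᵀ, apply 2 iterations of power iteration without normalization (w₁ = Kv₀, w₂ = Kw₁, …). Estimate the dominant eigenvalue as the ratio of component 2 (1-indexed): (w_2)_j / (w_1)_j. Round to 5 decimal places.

w1 = Kv₀ = ((-1)·0 + 4·1; (-4)·0 + 5·1) = (4, 5)
w2 = Kw1 = ((-1)·4 + 4·5; (-4)·4 + 5·5) = (16, 9)
Ratio at component: 9 / 5 = 1.80000

λ ≈ 1.80000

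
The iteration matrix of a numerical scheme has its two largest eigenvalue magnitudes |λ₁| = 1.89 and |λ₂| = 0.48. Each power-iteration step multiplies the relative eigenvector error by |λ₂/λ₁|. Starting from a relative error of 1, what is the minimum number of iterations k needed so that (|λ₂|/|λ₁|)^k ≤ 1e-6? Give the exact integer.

11

|λ₂/λ₁| = 0.48/1.89 = 0.25397
Need k ≥ ln(1e-6) / ln(0.25397) = -13.8155 / -1.3705 ≈ 10.080
Smallest integer k satisfying the bound: 11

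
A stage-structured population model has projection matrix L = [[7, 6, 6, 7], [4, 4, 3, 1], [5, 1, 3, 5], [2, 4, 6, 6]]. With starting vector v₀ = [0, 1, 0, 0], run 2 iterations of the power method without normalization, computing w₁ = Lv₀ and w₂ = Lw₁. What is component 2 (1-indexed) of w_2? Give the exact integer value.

w1 = Lv₀ = (7·0 + 6·1 + 6·0 + 7·0; 4·0 + 4·1 + 3·0 + 1·0; 5·0 + 1·1 + 3·0 + 5·0; 2·0 + 4·1 + 6·0 + 6·0) = (6, 4, 1, 4)
w2 = Lw1 = (7·6 + 6·4 + 6·1 + 7·4; 4·6 + 4·4 + 3·1 + 1·4; 5·6 + 1·4 + 3·1 + 5·4; 2·6 + 4·4 + 6·1 + 6·4) = (100, 47, 57, 58)
The requested component of w2 is 47.

47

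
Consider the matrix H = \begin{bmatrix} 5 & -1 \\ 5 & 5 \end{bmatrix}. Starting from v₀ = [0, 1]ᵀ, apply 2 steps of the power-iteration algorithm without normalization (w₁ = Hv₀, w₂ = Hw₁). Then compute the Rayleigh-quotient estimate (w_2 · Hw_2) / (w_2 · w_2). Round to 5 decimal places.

w1 = Hv₀ = (5·0 + (-1)·1; 5·0 + 5·1) = (-1, 5)
w2 = Hw1 = (5·(-1) + (-1)·5; 5·(-1) + 5·5) = (-10, 20)
Hw2 = (-70, 50)
w2·Hw2 = (-10)·(-70) + 20·50 = 1700; w2·w2 = (-10)·(-10) + 20·20 = 500
λ ≈ 1700/500 = 3.40000

3.40000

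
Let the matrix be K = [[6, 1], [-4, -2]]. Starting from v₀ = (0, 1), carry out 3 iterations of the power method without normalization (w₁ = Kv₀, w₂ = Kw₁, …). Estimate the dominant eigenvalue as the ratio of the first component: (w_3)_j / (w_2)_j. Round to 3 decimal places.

w1 = Kv₀ = (1, -2)
w2 = Kw1 = (4, 0)
w3 = Kw2 = (24, -16)
Ratio at component: 24 / 4 = 6.000

λ ≈ 6.000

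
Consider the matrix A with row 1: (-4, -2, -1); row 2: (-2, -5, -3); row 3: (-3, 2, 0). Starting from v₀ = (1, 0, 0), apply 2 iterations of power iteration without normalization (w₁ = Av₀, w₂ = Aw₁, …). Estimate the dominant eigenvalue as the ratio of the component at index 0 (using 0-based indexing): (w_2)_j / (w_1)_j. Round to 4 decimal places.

w1 = Av₀ = ((-4)·1 + (-2)·0 + (-1)·0; (-2)·1 + (-5)·0 + (-3)·0; (-3)·1 + 2·0 + 0·0) = (-4, -2, -3)
w2 = Aw1 = ((-4)·(-4) + (-2)·(-2) + (-1)·(-3); (-2)·(-4) + (-5)·(-2) + (-3)·(-3); (-3)·(-4) + 2·(-2) + 0·(-3)) = (23, 27, 8)
Ratio at component: 23 / -4 = -5.7500

-5.7500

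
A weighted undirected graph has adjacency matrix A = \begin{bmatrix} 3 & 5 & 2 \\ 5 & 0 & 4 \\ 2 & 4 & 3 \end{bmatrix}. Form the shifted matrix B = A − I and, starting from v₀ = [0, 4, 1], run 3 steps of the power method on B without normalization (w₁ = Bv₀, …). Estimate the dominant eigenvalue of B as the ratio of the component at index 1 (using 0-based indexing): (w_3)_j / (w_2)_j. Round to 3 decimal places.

B = A − I has rows (2, 5, 2); (5, -1, 4); (2, 4, 2)
w1 = Bv₀ = (2·0 + 5·4 + 2·1; 5·0 + (-1)·4 + 4·1; 2·0 + 4·4 + 2·1) = (22, 0, 18)
w2 = Bw1 = (2·22 + 5·0 + 2·18; 5·22 + (-1)·0 + 4·18; 2·22 + 4·0 + 2·18) = (80, 182, 80)
w3 = Bw2 = (1230, 538, 1048)
Ratio: 538/182 = 2.956

μ ≈ 2.956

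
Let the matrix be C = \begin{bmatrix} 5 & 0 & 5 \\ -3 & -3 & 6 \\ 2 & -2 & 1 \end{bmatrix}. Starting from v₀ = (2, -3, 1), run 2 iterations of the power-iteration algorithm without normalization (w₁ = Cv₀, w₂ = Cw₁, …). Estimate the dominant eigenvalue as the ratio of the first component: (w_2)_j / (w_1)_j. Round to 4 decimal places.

8.6667

w1 = Cv₀ = (5·2 + 0·(-3) + 5·1; (-3)·2 + (-3)·(-3) + 6·1; 2·2 + (-2)·(-3) + 1·1) = (15, 9, 11)
w2 = Cw1 = (5·15 + 0·9 + 5·11; (-3)·15 + (-3)·9 + 6·11; 2·15 + (-2)·9 + 1·11) = (130, -6, 23)
Ratio at component: 130 / 15 = 8.6667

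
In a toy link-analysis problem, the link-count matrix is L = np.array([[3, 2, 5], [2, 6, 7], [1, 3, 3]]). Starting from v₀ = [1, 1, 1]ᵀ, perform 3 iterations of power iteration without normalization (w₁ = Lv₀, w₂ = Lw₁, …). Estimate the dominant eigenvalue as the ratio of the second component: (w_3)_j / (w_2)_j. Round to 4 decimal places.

10.5409

w1 = Lv₀ = (10, 15, 7)
w2 = Lw1 = (95, 159, 76)
w3 = Lw2 = (983, 1676, 800)
Ratio at component: 1676 / 159 = 10.5409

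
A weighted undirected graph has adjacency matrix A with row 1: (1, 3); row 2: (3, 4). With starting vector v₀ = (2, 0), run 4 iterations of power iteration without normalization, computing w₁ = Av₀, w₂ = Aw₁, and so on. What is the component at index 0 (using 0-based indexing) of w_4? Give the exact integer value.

650

w1 = Av₀ = (1·2 + 3·0; 3·2 + 4·0) = (2, 6)
w2 = Aw1 = (1·2 + 3·6; 3·2 + 4·6) = (20, 30)
w3 = Aw2 = (110, 180)
w4 = Aw3 = (650, 1050)
The requested component of w4 is 650.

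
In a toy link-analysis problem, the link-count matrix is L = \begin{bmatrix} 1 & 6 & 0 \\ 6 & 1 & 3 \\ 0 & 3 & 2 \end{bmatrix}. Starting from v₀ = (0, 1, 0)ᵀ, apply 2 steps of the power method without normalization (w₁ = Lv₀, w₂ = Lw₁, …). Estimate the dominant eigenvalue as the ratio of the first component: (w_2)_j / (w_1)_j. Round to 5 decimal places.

w1 = Lv₀ = (1·0 + 6·1 + 0·0; 6·0 + 1·1 + 3·0; 0·0 + 3·1 + 2·0) = (6, 1, 3)
w2 = Lw1 = (1·6 + 6·1 + 0·3; 6·6 + 1·1 + 3·3; 0·6 + 3·1 + 2·3) = (12, 46, 9)
Ratio at component: 12 / 6 = 2.00000

λ ≈ 2.00000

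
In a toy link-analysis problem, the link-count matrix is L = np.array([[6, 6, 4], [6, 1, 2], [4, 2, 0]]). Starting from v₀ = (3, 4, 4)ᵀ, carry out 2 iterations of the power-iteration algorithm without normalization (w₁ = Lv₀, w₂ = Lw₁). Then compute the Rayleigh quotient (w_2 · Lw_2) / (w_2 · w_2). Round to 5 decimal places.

λ ≈ 11.67462

w1 = Lv₀ = (6·3 + 6·4 + 4·4; 6·3 + 1·4 + 2·4; 4·3 + 2·4 + 0·4) = (58, 30, 20)
w2 = Lw1 = (6·58 + 6·30 + 4·20; 6·58 + 1·30 + 2·20; 4·58 + 2·30 + 0·20) = (608, 418, 292)
Lw2 = (7324, 4650, 3268)
w2·Lw2 = 608·7324 + 418·4650 + 292·3268 = 7350948; w2·w2 = 608·608 + 418·418 + 292·292 = 629652
λ ≈ 7350948/629652 = 11.67462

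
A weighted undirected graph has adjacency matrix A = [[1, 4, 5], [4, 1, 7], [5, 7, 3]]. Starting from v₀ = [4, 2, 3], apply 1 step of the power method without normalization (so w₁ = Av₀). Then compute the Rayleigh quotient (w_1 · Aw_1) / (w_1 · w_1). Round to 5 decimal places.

w1 = Av₀ = (1·4 + 4·2 + 5·3; 4·4 + 1·2 + 7·3; 5·4 + 7·2 + 3·3) = (27, 39, 43)
Aw1 = (398, 448, 537)
w1·Aw1 = 27·398 + 39·448 + 43·537 = 51309; w1·w1 = 27·27 + 39·39 + 43·43 = 4099
λ ≈ 51309/4099 = 12.51744

λ ≈ 12.51744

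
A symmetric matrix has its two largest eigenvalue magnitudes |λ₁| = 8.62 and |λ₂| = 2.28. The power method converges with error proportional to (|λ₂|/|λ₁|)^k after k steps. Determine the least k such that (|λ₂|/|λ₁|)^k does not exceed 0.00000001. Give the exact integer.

|λ₂/λ₁| = 2.28/8.62 = 0.26450
Need k ≥ ln(0.00000001) / ln(0.26450) = -18.4207 / -1.3299 ≈ 13.851
Smallest integer k satisfying the bound: 14

14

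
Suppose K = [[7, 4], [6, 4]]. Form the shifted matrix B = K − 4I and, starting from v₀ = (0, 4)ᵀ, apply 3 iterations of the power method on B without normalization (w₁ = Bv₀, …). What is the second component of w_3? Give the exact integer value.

288

B = K − 4I has rows (3, 4); (6, 0)
w1 = Bv₀ = (3·0 + 4·4; 6·0 + 0·4) = (16, 0)
w2 = Bw1 = (3·16 + 4·0; 6·16 + 0·0) = (48, 96)
w3 = Bw2 = (528, 288)
Requested component of w3: 288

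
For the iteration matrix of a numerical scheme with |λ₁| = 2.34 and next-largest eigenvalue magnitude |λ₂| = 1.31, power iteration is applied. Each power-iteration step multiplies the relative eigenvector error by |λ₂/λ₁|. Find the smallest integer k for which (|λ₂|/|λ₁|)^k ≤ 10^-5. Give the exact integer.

20

|λ₂/λ₁| = 1.31/2.34 = 0.55983
Need k ≥ ln(10^-5) / ln(0.55983) = -11.5129 / -0.5801 ≈ 19.846
Smallest integer k satisfying the bound: 20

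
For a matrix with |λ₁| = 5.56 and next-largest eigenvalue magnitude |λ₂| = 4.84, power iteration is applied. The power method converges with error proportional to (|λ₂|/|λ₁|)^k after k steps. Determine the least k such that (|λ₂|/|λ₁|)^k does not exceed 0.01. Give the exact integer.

|λ₂/λ₁| = 4.84/5.56 = 0.87050
Need k ≥ ln(0.01) / ln(0.87050) = -4.6052 / -0.1387 ≈ 33.206
Smallest integer k satisfying the bound: 34

34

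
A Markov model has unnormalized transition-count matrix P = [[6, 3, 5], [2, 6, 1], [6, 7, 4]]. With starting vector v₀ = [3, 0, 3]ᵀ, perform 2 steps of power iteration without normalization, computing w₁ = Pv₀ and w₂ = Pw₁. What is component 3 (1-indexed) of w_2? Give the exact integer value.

381

w1 = Pv₀ = (6·3 + 3·0 + 5·3; 2·3 + 6·0 + 1·3; 6·3 + 7·0 + 4·3) = (33, 9, 30)
w2 = Pw1 = (6·33 + 3·9 + 5·30; 2·33 + 6·9 + 1·30; 6·33 + 7·9 + 4·30) = (375, 150, 381)
The requested component of w2 is 381.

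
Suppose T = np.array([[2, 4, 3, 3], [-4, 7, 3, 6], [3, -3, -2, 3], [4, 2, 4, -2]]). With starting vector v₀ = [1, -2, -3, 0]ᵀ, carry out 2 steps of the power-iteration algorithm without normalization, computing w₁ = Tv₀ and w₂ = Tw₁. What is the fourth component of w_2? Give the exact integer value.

-30

w1 = Tv₀ = (2·1 + 4·(-2) + 3·(-3) + 3·0; (-4)·1 + 7·(-2) + 3·(-3) + 6·0; 3·1 + (-3)·(-2) + (-2)·(-3) + 3·0; 4·1 + 2·(-2) + 4·(-3) + (-2)·0) = (-15, -27, 15, -12)
w2 = Tw1 = (2·(-15) + 4·(-27) + 3·15 + 3·(-12); (-4)·(-15) + 7·(-27) + 3·15 + 6·(-12); 3·(-15) + (-3)·(-27) + (-2)·15 + 3·(-12); 4·(-15) + 2·(-27) + 4·15 + (-2)·(-12)) = (-129, -156, -30, -30)
The requested component of w2 is -30.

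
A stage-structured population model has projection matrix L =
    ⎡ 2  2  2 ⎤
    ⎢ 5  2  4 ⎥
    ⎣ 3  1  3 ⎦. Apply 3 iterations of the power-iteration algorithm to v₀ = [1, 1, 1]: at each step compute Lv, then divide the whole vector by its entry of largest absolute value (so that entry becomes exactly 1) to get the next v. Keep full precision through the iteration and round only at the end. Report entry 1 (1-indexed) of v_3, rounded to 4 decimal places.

0.5933

Lv0 = (6.00000, 11.00000, 7.00000); divide by 11.00000 → v1 = (0.54545, 1.00000, 0.63636)
Lv1 = (4.36364, 7.27273, 4.54545); divide by 7.27273 → v2 = (0.60000, 1.00000, 0.62500)
Lv2 = (4.45000, 7.50000, 4.67500); divide by 7.50000 → v3 = (0.59333, 1.00000, 0.62333)
Requested entry of v3: 356/600 = 0.5933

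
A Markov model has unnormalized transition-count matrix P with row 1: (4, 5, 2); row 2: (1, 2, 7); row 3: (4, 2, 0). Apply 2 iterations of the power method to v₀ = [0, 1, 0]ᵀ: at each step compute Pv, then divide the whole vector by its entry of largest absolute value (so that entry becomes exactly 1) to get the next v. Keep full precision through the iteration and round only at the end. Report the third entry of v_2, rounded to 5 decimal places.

Pv0 = (5.000000, 2.000000, 2.000000); divide by 5.000000 → v1 = (1.000000, 0.400000, 0.400000)
Pv1 = (6.800000, 4.600000, 4.800000); divide by 6.800000 → v2 = (1.000000, 0.676471, 0.705882)
Requested entry of v2: 24/34 = 0.70588

0.70588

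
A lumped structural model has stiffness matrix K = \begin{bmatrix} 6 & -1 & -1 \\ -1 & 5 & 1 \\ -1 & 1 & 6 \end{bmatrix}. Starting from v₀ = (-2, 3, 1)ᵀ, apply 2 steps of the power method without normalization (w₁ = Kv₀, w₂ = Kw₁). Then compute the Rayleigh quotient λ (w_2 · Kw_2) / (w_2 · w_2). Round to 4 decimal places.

7.6269

w1 = Kv₀ = (6·(-2) + (-1)·3 + (-1)·1; (-1)·(-2) + 5·3 + 1·1; (-1)·(-2) + 1·3 + 6·1) = (-16, 18, 11)
w2 = Kw1 = (6·(-16) + (-1)·18 + (-1)·11; (-1)·(-16) + 5·18 + 1·11; (-1)·(-16) + 1·18 + 6·11) = (-125, 117, 100)
Kw2 = (-967, 810, 842)
w2·Kw2 = (-125)·(-967) + 117·810 + 100·842 = 299845; w2·w2 = (-125)·(-125) + 117·117 + 100·100 = 39314
λ ≈ 299845/39314 = 7.6269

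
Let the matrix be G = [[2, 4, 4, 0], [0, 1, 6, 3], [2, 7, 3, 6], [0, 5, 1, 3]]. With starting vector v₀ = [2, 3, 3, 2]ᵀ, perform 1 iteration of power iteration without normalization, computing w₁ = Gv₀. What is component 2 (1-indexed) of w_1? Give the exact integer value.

27

w1 = Gv₀ = (2·2 + 4·3 + 4·3 + 0·2; 0·2 + 1·3 + 6·3 + 3·2; 2·2 + 7·3 + 3·3 + 6·2; 0·2 + 5·3 + 1·3 + 3·2) = (28, 27, 46, 24)
The requested component of w1 is 27.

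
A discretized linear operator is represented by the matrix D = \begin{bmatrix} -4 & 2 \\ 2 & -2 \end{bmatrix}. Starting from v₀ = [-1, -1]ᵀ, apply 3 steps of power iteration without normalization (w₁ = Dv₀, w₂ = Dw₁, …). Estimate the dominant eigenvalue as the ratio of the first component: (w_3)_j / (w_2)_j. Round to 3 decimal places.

w1 = Dv₀ = (2, 0)
w2 = Dw1 = (-8, 4)
w3 = Dw2 = (40, -24)
Ratio at component: 40 / -8 = -5.000

-5.000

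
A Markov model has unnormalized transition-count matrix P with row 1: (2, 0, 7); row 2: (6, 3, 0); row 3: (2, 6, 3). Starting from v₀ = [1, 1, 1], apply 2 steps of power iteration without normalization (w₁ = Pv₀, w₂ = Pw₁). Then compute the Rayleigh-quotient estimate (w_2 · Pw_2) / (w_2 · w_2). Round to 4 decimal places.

λ ≈ 9.6871

w1 = Pv₀ = (9, 9, 11)
w2 = Pw1 = (95, 81, 105)
Pw2 = (925, 813, 991)
w2·Pw2 = 95·925 + 81·813 + 105·991 = 257783; w2·w2 = 95·95 + 81·81 + 105·105 = 26611
λ ≈ 257783/26611 = 9.6871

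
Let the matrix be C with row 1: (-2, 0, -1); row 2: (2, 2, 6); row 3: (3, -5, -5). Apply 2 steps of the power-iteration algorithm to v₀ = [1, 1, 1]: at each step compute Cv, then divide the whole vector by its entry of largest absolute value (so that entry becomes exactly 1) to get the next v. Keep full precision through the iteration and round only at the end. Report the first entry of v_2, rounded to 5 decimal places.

Cv0 = (-3.000000, 10.000000, -7.000000); divide by 10.000000 → v1 = (-0.300000, 1.000000, -0.700000)
Cv1 = (1.300000, -2.800000, -2.400000); divide by -2.800000 → v2 = (-0.464286, 1.000000, 0.857143)
Requested entry of v2: 13/-28 = -0.46429

-0.46429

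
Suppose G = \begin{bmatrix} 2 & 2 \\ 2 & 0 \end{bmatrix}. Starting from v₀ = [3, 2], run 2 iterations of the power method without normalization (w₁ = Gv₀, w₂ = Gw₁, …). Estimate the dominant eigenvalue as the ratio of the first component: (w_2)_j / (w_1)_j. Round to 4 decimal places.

w1 = Gv₀ = (10, 6)
w2 = Gw1 = (32, 20)
Ratio at component: 32 / 10 = 3.2000

3.2000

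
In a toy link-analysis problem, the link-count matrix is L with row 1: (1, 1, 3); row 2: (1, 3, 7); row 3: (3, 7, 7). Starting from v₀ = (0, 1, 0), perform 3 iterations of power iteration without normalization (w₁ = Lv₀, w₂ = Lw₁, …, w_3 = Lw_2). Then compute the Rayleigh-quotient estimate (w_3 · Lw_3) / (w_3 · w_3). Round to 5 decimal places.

λ ≈ 13.02933

w1 = Lv₀ = (1·0 + 1·1 + 3·0; 1·0 + 3·1 + 7·0; 3·0 + 7·1 + 7·0) = (1, 3, 7)
w2 = Lw1 = (1·1 + 1·3 + 3·7; 1·1 + 3·3 + 7·7; 3·1 + 7·3 + 7·7) = (25, 59, 73)
w3 = Lw2 = (303, 713, 999)
Lw3 = (4013, 9435, 12893)
w3·Lw3 = 303·4013 + 713·9435 + 999·12893 = 20823201; w3·w3 = 303·303 + 713·713 + 999·999 = 1598179
λ ≈ 20823201/1598179 = 13.02933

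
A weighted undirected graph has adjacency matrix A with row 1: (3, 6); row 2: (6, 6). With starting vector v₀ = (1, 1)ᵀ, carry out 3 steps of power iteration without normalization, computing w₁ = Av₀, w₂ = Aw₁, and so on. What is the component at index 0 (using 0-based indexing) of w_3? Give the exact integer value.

w1 = Av₀ = (3·1 + 6·1; 6·1 + 6·1) = (9, 12)
w2 = Aw1 = (3·9 + 6·12; 6·9 + 6·12) = (99, 126)
w3 = Aw2 = (1053, 1350)
The requested component of w3 is 1053.

1053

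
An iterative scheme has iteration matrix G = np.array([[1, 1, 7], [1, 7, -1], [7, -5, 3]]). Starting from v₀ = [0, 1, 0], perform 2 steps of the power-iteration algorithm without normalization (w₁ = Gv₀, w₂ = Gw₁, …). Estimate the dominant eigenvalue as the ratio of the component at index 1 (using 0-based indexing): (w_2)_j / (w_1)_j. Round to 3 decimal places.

w1 = Gv₀ = (1, 7, -5)
w2 = Gw1 = (-27, 55, -43)
Ratio at component: 55 / 7 = 7.857

λ ≈ 7.857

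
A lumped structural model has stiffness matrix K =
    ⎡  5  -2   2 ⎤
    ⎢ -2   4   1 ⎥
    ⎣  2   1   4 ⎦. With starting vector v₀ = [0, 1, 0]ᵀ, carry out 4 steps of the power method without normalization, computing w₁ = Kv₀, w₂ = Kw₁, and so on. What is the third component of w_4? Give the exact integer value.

w1 = Kv₀ = (5·0 + (-2)·1 + 2·0; (-2)·0 + 4·1 + 1·0; 2·0 + 1·1 + 4·0) = (-2, 4, 1)
w2 = Kw1 = (5·(-2) + (-2)·4 + 2·1; (-2)·(-2) + 4·4 + 1·1; 2·(-2) + 1·4 + 4·1) = (-16, 21, 4)
w3 = Kw2 = (-114, 120, 5)
w4 = Kw3 = (-800, 713, -88)
The requested component of w4 is -88.

-88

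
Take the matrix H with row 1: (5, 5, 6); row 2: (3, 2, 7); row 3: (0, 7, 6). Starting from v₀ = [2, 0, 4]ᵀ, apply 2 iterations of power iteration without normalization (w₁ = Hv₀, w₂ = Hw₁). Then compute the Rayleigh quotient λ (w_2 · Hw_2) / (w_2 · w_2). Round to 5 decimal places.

w1 = Hv₀ = (5·2 + 5·0 + 6·4; 3·2 + 2·0 + 7·4; 0·2 + 7·0 + 6·4) = (34, 34, 24)
w2 = Hw1 = (5·34 + 5·34 + 6·24; 3·34 + 2·34 + 7·24; 0·34 + 7·34 + 6·24) = (484, 338, 382)
Hw2 = (6402, 4802, 4658)
w2·Hw2 = 484·6402 + 338·4802 + 382·4658 = 6501000; w2·w2 = 484·484 + 338·338 + 382·382 = 494424
λ ≈ 6501000/494424 = 13.14863

λ ≈ 13.14863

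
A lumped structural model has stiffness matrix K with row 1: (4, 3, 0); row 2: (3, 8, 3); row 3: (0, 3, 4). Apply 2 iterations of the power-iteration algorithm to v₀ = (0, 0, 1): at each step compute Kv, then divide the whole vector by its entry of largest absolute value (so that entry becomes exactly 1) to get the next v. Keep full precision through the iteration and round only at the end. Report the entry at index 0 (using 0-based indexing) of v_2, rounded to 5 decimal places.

0.25000

Kv0 = (0.000000, 3.000000, 4.000000); divide by 4.000000 → v1 = (0.000000, 0.750000, 1.000000)
Kv1 = (2.250000, 9.000000, 6.250000); divide by 9.000000 → v2 = (0.250000, 1.000000, 0.694444)
Requested entry of v2: 9/36 = 0.25000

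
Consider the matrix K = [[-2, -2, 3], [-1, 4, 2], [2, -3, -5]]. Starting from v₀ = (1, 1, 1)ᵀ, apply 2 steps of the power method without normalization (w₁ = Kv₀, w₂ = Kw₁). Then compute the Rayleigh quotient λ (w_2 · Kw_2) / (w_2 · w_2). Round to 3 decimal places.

λ ≈ -3.216

w1 = Kv₀ = ((-2)·1 + (-2)·1 + 3·1; (-1)·1 + 4·1 + 2·1; 2·1 + (-3)·1 + (-5)·1) = (-1, 5, -6)
w2 = Kw1 = ((-2)·(-1) + (-2)·5 + 3·(-6); (-1)·(-1) + 4·5 + 2·(-6); 2·(-1) + (-3)·5 + (-5)·(-6)) = (-26, 9, 13)
Kw2 = (73, 88, -144)
w2·Kw2 = (-26)·73 + 9·88 + 13·(-144) = -2978; w2·w2 = (-26)·(-26) + 9·9 + 13·13 = 926
λ ≈ -2978/926 = -3.216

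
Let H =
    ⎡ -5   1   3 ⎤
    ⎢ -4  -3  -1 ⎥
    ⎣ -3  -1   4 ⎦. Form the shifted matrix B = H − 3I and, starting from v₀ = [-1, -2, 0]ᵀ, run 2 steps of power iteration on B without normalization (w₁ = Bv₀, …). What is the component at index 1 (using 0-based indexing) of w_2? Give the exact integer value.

-125

B = H − 3I has rows (-8, 1, 3); (-4, -6, -1); (-3, -1, 1)
w1 = Bv₀ = (6, 16, 5)
w2 = Bw1 = (-17, -125, -29)
Requested component of w2: -125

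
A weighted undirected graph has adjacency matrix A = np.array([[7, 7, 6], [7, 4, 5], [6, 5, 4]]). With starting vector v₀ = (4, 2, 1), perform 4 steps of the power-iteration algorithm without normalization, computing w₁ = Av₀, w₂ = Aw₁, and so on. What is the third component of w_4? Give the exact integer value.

w1 = Av₀ = (7·4 + 7·2 + 6·1; 7·4 + 4·2 + 5·1; 6·4 + 5·2 + 4·1) = (48, 41, 38)
w2 = Aw1 = (7·48 + 7·41 + 6·38; 7·48 + 4·41 + 5·38; 6·48 + 5·41 + 4·38) = (851, 690, 645)
w3 = Aw2 = (14657, 11942, 11136)
w4 = Aw3 = (253009, 206047, 192196)
The requested component of w4 is 192196.

192196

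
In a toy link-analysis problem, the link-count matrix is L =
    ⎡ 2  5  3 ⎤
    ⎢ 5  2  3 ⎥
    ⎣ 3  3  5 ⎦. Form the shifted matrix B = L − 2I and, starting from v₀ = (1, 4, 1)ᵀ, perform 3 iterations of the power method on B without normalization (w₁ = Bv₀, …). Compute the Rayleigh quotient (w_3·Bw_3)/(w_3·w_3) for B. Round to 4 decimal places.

μ ≈ 8.1239

B = L − 2I has rows (0, 5, 3); (5, 0, 3); (3, 3, 3)
w1 = Bv₀ = (0·1 + 5·4 + 3·1; 5·1 + 0·4 + 3·1; 3·1 + 3·4 + 3·1) = (23, 8, 18)
w2 = Bw1 = (0·23 + 5·8 + 3·18; 5·23 + 0·8 + 3·18; 3·23 + 3·8 + 3·18) = (94, 169, 147)
w3 = Bw2 = (1286, 911, 1230)
Bw3 = (8245, 10120, 10281)
w3·Bw3 = 32468020; w3·w3 = 3996617; μ ≈ 32468020/3996617 = 8.1239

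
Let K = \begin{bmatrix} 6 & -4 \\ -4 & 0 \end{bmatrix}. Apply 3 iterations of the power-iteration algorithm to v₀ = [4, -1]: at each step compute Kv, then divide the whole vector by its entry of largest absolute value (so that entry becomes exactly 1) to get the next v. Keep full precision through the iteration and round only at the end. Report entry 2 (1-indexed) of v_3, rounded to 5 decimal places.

Kv0 = (28.000000, -16.000000); divide by 28.000000 → v1 = (1.000000, -0.571429)
Kv1 = (8.285714, -4.000000); divide by 8.285714 → v2 = (1.000000, -0.482759)
Kv2 = (7.931034, -4.000000); divide by 7.931034 → v3 = (1.000000, -0.504348)
Requested entry of v3: -928/1840 = -0.50435

-0.50435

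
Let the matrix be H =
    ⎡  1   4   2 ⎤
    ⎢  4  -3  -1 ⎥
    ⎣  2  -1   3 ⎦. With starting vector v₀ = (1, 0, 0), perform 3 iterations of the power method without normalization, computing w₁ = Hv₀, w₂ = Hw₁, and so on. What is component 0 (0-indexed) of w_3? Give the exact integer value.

w1 = Hv₀ = (1·1 + 4·0 + 2·0; 4·1 + (-3)·0 + (-1)·0; 2·1 + (-1)·0 + 3·0) = (1, 4, 2)
w2 = Hw1 = (1·1 + 4·4 + 2·2; 4·1 + (-3)·4 + (-1)·2; 2·1 + (-1)·4 + 3·2) = (21, -10, 4)
w3 = Hw2 = (-11, 110, 64)
The requested component of w3 is -11.

-11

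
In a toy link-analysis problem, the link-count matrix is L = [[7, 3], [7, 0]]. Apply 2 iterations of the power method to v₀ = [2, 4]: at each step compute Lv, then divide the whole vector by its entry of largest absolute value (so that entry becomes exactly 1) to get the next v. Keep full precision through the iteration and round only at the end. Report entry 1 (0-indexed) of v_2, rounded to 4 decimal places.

Lv0 = (26.00000, 14.00000); divide by 26.00000 → v1 = (1.00000, 0.53846)
Lv1 = (8.61538, 7.00000); divide by 8.61538 → v2 = (1.00000, 0.81250)
Requested entry of v2: 182/224 = 0.8125

0.8125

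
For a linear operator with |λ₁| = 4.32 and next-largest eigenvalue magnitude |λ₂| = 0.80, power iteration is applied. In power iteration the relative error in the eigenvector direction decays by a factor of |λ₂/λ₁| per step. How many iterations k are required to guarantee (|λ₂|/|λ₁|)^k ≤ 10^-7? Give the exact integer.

|λ₂/λ₁| = 0.80/4.32 = 0.18519
Need k ≥ ln(10^-7) / ln(0.18519) = -16.1181 / -1.6864 ≈ 9.558
Smallest integer k satisfying the bound: 10

10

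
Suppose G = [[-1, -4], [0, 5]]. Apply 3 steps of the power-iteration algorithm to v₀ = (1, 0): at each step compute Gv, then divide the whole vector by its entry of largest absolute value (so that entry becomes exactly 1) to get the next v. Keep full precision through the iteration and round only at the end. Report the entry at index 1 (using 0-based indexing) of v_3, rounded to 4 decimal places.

Gv0 = (-1.00000, 0.00000); divide by -1.00000 → v1 = (1.00000, 0.00000)
Gv1 = (-1.00000, 0.00000); divide by -1.00000 → v2 = (1.00000, 0.00000)
Gv2 = (-1.00000, 0.00000); divide by -1.00000 → v3 = (1.00000, 0.00000)
Requested entry of v3: 0/-1 = 0.0000

0.0000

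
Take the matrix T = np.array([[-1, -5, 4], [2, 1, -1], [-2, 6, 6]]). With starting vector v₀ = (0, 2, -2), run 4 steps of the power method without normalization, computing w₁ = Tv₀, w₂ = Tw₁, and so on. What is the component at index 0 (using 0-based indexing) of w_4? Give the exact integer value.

w1 = Tv₀ = ((-1)·0 + (-5)·2 + 4·(-2); 2·0 + 1·2 + (-1)·(-2); (-2)·0 + 6·2 + 6·(-2)) = (-18, 4, 0)
w2 = Tw1 = ((-1)·(-18) + (-5)·4 + 4·0; 2·(-18) + 1·4 + (-1)·0; (-2)·(-18) + 6·4 + 6·0) = (-2, -32, 60)
w3 = Tw2 = (402, -96, 172)
w4 = Tw3 = (766, 536, -348)
The requested component of w4 is 766.

766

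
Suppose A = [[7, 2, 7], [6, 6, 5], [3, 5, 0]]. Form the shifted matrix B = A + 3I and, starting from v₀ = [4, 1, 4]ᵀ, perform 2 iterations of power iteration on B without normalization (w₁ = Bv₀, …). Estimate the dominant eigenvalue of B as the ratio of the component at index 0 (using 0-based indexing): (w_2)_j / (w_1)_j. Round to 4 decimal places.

μ ≈ 14.4143

B = A + 3I has rows (10, 2, 7); (6, 9, 5); (3, 5, 3)
w1 = Bv₀ = (10·4 + 2·1 + 7·4; 6·4 + 9·1 + 5·4; 3·4 + 5·1 + 3·4) = (70, 53, 29)
w2 = Bw1 = (10·70 + 2·53 + 7·29; 6·70 + 9·53 + 5·29; 3·70 + 5·53 + 3·29) = (1009, 1042, 562)
Ratio: 1009/70 = 14.4143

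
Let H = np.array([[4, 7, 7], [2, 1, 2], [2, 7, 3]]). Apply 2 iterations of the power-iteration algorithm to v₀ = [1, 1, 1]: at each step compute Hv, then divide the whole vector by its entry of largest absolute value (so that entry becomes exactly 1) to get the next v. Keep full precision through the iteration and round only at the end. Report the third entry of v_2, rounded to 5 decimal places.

0.56021

Hv0 = (18.000000, 5.000000, 12.000000); divide by 18.000000 → v1 = (1.000000, 0.277778, 0.666667)
Hv1 = (10.611111, 3.611111, 5.944444); divide by 10.611111 → v2 = (1.000000, 0.340314, 0.560209)
Requested entry of v2: 107/191 = 0.56021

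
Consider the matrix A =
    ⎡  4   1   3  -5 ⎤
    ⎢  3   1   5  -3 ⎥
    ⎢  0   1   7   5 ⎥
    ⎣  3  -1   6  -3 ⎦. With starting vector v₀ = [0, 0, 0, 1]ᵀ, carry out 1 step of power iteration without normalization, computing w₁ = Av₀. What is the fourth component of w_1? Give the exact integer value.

-3

w1 = Av₀ = (-5, -3, 5, -3)
The requested component of w1 is -3.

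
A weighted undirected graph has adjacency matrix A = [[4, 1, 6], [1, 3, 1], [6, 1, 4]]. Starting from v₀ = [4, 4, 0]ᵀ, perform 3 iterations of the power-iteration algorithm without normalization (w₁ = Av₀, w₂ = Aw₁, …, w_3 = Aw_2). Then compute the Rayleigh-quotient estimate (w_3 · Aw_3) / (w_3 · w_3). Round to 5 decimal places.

w1 = Av₀ = (20, 16, 28)
w2 = Aw1 = (264, 96, 248)
w3 = Aw2 = (2640, 800, 2672)
Aw3 = (27392, 7712, 27328)
w3·Aw3 = 2640·27392 + 800·7712 + 2672·27328 = 151504896; w3·w3 = 2640·2640 + 800·800 + 2672·2672 = 14749184
λ ≈ 151504896/14749184 = 10.27209

λ ≈ 10.27209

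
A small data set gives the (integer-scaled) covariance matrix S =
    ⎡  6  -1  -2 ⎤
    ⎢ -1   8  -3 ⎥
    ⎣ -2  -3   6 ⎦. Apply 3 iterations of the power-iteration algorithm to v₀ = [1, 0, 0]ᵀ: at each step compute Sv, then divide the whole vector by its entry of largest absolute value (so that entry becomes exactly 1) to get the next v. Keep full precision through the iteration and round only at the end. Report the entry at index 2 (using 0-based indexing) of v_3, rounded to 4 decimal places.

Sv0 = (6.00000, -1.00000, -2.00000); divide by 6.00000 → v1 = (1.00000, -0.16667, -0.33333)
Sv1 = (6.83333, -1.33333, -3.50000); divide by 6.83333 → v2 = (1.00000, -0.19512, -0.51220)
Sv2 = (7.21951, -1.02439, -4.48780); divide by 7.21951 → v3 = (1.00000, -0.14189, -0.62162)
Requested entry of v3: -184/296 = -0.6216

-0.6216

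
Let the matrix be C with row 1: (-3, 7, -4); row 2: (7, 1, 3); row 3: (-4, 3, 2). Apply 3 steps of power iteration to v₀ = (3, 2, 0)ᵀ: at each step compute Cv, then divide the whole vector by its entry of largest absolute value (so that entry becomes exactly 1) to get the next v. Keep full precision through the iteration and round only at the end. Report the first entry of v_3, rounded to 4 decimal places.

-0.2819

Cv0 = (5.00000, 23.00000, -6.00000); divide by 23.00000 → v1 = (0.21739, 1.00000, -0.26087)
Cv1 = (7.39130, 1.73913, 1.60870); divide by 7.39130 → v2 = (1.00000, 0.23529, 0.21765)
Cv2 = (-2.22353, 7.88824, -2.85882); divide by 7.88824 → v3 = (-0.28188, 1.00000, -0.36242)
Requested entry of v3: -378/1341 = -0.2819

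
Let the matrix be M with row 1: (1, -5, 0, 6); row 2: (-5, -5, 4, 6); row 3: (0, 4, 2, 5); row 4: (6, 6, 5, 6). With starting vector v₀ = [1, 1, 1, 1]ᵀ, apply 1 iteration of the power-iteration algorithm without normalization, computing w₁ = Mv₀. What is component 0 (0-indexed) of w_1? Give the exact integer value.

w1 = Mv₀ = (1·1 + (-5)·1 + 0·1 + 6·1; (-5)·1 + (-5)·1 + 4·1 + 6·1; 0·1 + 4·1 + 2·1 + 5·1; 6·1 + 6·1 + 5·1 + 6·1) = (2, 0, 11, 23)
The requested component of w1 is 2.

2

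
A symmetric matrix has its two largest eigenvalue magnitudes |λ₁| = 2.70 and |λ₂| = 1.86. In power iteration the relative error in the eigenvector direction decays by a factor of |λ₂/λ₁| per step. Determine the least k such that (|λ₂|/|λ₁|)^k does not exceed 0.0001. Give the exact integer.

|λ₂/λ₁| = 1.86/2.70 = 0.68889
Need k ≥ ln(0.0001) / ln(0.68889) = -9.2103 / -0.3727 ≈ 24.714
Smallest integer k satisfying the bound: 25

25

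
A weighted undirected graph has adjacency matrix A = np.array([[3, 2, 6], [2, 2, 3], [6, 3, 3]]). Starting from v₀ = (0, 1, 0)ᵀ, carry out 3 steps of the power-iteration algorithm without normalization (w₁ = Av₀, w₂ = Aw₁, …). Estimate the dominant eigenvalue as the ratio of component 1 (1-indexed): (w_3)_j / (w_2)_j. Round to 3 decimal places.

w1 = Av₀ = (2, 2, 3)
w2 = Aw1 = (28, 17, 27)
w3 = Aw2 = (280, 171, 300)
Ratio at component: 280 / 28 = 10.000

λ ≈ 10.000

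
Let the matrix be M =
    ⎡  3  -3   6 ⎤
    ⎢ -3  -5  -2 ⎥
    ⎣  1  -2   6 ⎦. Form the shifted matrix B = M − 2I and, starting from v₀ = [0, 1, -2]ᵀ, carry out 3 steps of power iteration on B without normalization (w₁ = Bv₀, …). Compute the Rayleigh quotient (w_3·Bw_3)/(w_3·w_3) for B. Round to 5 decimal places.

B = M − 2I has rows (1, -3, 6); (-3, -7, -2); (1, -2, 4)
w1 = Bv₀ = (-15, -3, -10)
w2 = Bw1 = (-66, 86, -49)
w3 = Bw2 = (-618, -306, -434)
Bw3 = (-2304, 4864, -1742)
w3·Bw3 = 691516; w3·w3 = 663916; μ ≈ 691516/663916 = 1.04157

1.04157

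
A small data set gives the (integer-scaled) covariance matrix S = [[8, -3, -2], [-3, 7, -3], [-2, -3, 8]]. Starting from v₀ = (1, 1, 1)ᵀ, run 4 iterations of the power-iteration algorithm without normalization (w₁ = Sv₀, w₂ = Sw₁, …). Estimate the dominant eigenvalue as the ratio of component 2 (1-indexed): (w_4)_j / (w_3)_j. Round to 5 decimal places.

11.41916

w1 = Sv₀ = (8·1 + (-3)·1 + (-2)·1; (-3)·1 + 7·1 + (-3)·1; (-2)·1 + (-3)·1 + 8·1) = (3, 1, 3)
w2 = Sw1 = (8·3 + (-3)·1 + (-2)·3; (-3)·3 + 7·1 + (-3)·3; (-2)·3 + (-3)·1 + 8·3) = (15, -11, 15)
w3 = Sw2 = (123, -167, 123)
w4 = Sw3 = (1239, -1907, 1239)
Ratio at component: -1907 / -167 = 11.41916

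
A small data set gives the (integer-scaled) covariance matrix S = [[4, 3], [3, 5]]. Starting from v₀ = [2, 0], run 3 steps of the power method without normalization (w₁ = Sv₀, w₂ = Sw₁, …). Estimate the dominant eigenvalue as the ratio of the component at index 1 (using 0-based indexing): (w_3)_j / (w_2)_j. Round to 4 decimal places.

w1 = Sv₀ = (4·2 + 3·0; 3·2 + 5·0) = (8, 6)
w2 = Sw1 = (4·8 + 3·6; 3·8 + 5·6) = (50, 54)
w3 = Sw2 = (362, 420)
Ratio at component: 420 / 54 = 7.7778

7.7778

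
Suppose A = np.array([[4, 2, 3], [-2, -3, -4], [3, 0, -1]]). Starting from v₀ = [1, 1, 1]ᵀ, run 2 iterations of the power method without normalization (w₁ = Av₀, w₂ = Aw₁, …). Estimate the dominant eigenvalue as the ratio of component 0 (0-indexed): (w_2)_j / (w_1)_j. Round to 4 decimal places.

λ ≈ 2.6667

w1 = Av₀ = (9, -9, 2)
w2 = Aw1 = (24, 1, 25)
Ratio at component: 24 / 9 = 2.6667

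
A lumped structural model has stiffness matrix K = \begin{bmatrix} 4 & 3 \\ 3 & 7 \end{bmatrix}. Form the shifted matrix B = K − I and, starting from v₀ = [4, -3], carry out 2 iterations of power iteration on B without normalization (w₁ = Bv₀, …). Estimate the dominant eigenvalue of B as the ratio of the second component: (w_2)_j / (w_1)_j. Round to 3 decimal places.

μ ≈ 4.500

B = K − I has rows (3, 3); (3, 6)
w1 = Bv₀ = (3·4 + 3·(-3); 3·4 + 6·(-3)) = (3, -6)
w2 = Bw1 = (3·3 + 3·(-6); 3·3 + 6·(-6)) = (-9, -27)
Ratio: -27/-6 = 4.500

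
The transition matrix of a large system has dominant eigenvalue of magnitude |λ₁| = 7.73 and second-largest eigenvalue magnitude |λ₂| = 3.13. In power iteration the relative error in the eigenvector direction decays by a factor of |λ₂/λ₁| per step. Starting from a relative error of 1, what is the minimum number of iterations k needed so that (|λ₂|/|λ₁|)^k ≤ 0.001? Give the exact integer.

8

|λ₂/λ₁| = 3.13/7.73 = 0.40492
Need k ≥ ln(0.001) / ln(0.40492) = -6.9078 / -0.9041 ≈ 7.641
Smallest integer k satisfying the bound: 8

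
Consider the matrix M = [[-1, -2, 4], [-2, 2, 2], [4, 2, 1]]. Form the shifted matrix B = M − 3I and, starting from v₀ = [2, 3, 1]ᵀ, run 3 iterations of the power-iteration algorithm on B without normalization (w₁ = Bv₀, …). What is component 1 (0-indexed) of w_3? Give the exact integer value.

-393

B = M − 3I has rows (-4, -2, 4); (-2, -1, 2); (4, 2, -2)
w1 = Bv₀ = ((-4)·2 + (-2)·3 + 4·1; (-2)·2 + (-1)·3 + 2·1; 4·2 + 2·3 + (-2)·1) = (-10, -5, 12)
w2 = Bw1 = ((-4)·(-10) + (-2)·(-5) + 4·12; (-2)·(-10) + (-1)·(-5) + 2·12; 4·(-10) + 2·(-5) + (-2)·12) = (98, 49, -74)
w3 = Bw2 = (-786, -393, 638)
Requested component of w3: -393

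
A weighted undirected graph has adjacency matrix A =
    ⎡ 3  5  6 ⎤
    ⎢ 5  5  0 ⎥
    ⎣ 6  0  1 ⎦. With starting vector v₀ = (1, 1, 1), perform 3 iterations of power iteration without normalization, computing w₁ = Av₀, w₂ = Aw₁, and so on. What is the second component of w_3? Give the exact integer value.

1270

w1 = Av₀ = (3·1 + 5·1 + 6·1; 5·1 + 5·1 + 0·1; 6·1 + 0·1 + 1·1) = (14, 10, 7)
w2 = Aw1 = (3·14 + 5·10 + 6·7; 5·14 + 5·10 + 0·7; 6·14 + 0·10 + 1·7) = (134, 120, 91)
w3 = Aw2 = (1548, 1270, 895)
The requested component of w3 is 1270.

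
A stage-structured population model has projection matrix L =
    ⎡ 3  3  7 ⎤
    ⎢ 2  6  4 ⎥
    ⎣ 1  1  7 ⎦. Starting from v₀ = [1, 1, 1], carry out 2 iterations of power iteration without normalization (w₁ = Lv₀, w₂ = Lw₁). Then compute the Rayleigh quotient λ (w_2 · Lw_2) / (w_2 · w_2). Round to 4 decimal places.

λ ≈ 10.4516

w1 = Lv₀ = (13, 12, 9)
w2 = Lw1 = (138, 134, 88)
Lw2 = (1432, 1432, 888)
w2·Lw2 = 138·1432 + 134·1432 + 88·888 = 467648; w2·w2 = 138·138 + 134·134 + 88·88 = 44744
λ ≈ 467648/44744 = 10.4516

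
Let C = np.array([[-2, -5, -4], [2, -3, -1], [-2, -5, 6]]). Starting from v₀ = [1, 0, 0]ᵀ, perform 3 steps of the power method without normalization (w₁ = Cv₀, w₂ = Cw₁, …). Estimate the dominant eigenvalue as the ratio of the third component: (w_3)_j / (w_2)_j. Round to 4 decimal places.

w1 = Cv₀ = (-2, 2, -2)
w2 = Cw1 = (2, -8, -18)
w3 = Cw2 = (108, 46, -72)
Ratio at component: -72 / -18 = 4.0000

4.0000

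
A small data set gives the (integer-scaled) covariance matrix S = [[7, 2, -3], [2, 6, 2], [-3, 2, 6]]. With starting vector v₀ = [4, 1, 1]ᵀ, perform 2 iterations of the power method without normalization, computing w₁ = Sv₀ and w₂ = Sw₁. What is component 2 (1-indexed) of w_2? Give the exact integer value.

w1 = Sv₀ = (7·4 + 2·1 + (-3)·1; 2·4 + 6·1 + 2·1; (-3)·4 + 2·1 + 6·1) = (27, 16, -4)
w2 = Sw1 = (7·27 + 2·16 + (-3)·(-4); 2·27 + 6·16 + 2·(-4); (-3)·27 + 2·16 + 6·(-4)) = (233, 142, -73)
The requested component of w2 is 142.

142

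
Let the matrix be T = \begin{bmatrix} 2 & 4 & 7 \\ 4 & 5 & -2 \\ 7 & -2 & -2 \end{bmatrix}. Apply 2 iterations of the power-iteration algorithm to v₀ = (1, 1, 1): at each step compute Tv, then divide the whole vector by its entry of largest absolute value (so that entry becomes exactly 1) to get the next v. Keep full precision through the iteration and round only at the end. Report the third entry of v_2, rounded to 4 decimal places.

0.8765

Tv0 = (13.00000, 7.00000, 3.00000); divide by 13.00000 → v1 = (1.00000, 0.53846, 0.23077)
Tv1 = (5.76923, 6.23077, 5.46154); divide by 6.23077 → v2 = (0.92593, 1.00000, 0.87654)
Requested entry of v2: 71/81 = 0.8765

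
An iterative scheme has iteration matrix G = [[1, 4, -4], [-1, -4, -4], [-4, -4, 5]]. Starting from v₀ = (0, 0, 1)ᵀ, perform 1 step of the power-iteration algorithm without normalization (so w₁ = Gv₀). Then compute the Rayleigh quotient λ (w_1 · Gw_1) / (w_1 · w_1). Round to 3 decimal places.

w1 = Gv₀ = (1·0 + 4·0 + (-4)·1; (-1)·0 + (-4)·0 + (-4)·1; (-4)·0 + (-4)·0 + 5·1) = (-4, -4, 5)
Gw1 = (-40, 0, 57)
w1·Gw1 = (-4)·(-40) + (-4)·0 + 5·57 = 445; w1·w1 = (-4)·(-4) + (-4)·(-4) + 5·5 = 57
λ ≈ 445/57 = 7.807

7.807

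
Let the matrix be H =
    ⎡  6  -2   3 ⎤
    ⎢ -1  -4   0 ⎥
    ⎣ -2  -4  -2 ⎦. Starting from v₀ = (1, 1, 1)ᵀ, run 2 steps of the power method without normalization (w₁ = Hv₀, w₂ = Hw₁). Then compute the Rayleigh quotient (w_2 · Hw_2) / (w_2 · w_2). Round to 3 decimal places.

1.002

w1 = Hv₀ = (7, -5, -8)
w2 = Hw1 = (28, 13, 22)
Hw2 = (208, -80, -152)
w2·Hw2 = 28·208 + 13·(-80) + 22·(-152) = 1440; w2·w2 = 28·28 + 13·13 + 22·22 = 1437
λ ≈ 1440/1437 = 1.002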